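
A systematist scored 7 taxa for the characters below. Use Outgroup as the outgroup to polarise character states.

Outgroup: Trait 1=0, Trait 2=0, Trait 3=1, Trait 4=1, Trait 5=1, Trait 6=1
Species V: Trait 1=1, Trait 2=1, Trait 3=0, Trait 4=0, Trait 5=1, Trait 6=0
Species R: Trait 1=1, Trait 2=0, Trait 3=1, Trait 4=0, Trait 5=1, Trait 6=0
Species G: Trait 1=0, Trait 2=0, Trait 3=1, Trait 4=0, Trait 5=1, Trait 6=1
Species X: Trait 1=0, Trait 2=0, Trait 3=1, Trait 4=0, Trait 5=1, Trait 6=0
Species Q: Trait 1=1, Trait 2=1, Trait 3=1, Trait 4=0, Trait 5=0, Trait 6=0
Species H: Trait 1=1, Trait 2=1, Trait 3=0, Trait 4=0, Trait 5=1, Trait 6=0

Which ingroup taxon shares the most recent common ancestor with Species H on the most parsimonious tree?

Species V

Character polarity is set by the outgroup: the derived state is whichever differs from the outgroup's state, so for Trait 3, Trait 4, Trait 5, Trait 6 the derived state is '0', and for the remaining characters it is '1'.
Trait 1 (derived state '1') is shared by Species H, Species Q, Species R, and Species V — a synapomorphy uniting that clade.
Trait 2: derived state '1' in Species H, Species Q, and Species V only — synapomorphy for {Species H, Species Q, Species V}.
Trait 3: derived state '0' in Species H and Species V only — synapomorphy for {Species H, Species V}.
All ingroup taxa share the derived state '0' for Trait 4; it defines the ingroup but does not resolve relationships within it.
Trait 5 (derived state '0') is unique to Species Q (autapomorphy; uninformative for grouping).
Trait 6: derived state '0' in Species H, Species Q, Species R, Species V, and Species X only — synapomorphy for {Species H, Species Q, Species R, Species V, Species X}.
Most parsimonious ingroup topology: (((((Species V,Species H),Species Q),Species R),Species X),Species G).
Species H and Species V form a cherry on this tree, so they are sister taxa.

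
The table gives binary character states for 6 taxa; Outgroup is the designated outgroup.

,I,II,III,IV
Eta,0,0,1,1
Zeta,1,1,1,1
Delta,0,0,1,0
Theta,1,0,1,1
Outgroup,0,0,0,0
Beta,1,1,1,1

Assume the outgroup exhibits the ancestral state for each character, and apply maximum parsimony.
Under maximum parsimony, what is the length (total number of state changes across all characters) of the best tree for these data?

4

The outgroup has state '0' for every character, so '1' is the derived state throughout.
I (derived state '1') is shared by Beta, Theta, and Zeta — a synapomorphy uniting that clade.
II (derived state '1') is shared by Beta and Zeta — a synapomorphy uniting that clade.
III (derived state '1') is shared by all ingroup taxa — unites the whole ingroup.
Only Beta, Eta, Theta, and Zeta show the derived state '1' for IV, supporting them as a clade.
Most parsimonious ingroup topology: (Delta,(Eta,(Theta,(Zeta,Beta)))).
Changes per character on this tree: I: 1; II: 1; III: 1; IV: 1.
Total = 4.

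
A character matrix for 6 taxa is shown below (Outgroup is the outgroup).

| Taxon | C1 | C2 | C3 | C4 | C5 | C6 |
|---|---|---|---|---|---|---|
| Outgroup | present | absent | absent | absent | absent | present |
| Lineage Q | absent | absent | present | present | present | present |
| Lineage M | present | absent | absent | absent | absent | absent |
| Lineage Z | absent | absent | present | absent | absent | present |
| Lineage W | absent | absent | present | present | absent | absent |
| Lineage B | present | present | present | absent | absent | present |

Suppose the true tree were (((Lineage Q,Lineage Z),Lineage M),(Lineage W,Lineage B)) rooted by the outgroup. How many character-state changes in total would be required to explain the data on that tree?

Map each character onto (((Lineage Q,Lineage Z),Lineage M),(Lineage W,Lineage B)) (rooted by Outgroup) and count the minimum state changes it requires (Fitch parsimony):
C1: 2; C2: 1; C3: 2; C4: 2; C5: 1; C6: 2.
Total tree length = 10.

10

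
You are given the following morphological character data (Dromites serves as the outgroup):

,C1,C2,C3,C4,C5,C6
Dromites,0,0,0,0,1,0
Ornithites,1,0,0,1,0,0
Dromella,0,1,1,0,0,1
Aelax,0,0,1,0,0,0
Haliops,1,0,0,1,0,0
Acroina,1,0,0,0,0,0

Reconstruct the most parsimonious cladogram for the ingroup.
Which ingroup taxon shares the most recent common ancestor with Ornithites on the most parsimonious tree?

Haliops

Character polarity is set by the outgroup: the derived state is whichever differs from the outgroup's state, so for C5 the derived state is '0', and for the remaining characters it is '1'.
C1 (derived state '1') is shared by Acroina, Haliops, and Ornithites — a synapomorphy uniting that clade.
C2: derived state '1' in Dromella only — an autapomorphy, so it tells us nothing about relationships among taxa.
Only Aelax and Dromella show the derived state '1' for C3, supporting them as a clade.
C4 (derived state '1') is shared by Haliops and Ornithites — a synapomorphy uniting that clade.
All ingroup taxa share the derived state '0' for C5; it defines the ingroup but does not resolve relationships within it.
C6 (derived state '1') is unique to Dromella (autapomorphy; uninformative for grouping).
Most parsimonious ingroup topology: (((Ornithites,Haliops),Acroina),(Dromella,Aelax)).
Ornithites and Haliops form a cherry on this tree, so they are sister taxa.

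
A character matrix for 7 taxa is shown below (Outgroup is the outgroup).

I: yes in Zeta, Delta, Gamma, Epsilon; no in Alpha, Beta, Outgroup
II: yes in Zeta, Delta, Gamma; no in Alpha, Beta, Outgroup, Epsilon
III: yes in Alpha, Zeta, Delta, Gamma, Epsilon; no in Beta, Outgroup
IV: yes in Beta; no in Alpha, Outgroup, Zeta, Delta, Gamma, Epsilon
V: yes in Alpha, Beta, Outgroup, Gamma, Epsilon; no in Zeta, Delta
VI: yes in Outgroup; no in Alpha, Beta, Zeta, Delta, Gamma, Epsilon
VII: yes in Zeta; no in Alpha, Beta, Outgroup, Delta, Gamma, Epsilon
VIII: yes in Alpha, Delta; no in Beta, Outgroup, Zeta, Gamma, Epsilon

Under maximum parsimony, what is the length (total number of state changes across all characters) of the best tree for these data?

Character polarity is set by the outgroup: the derived state is whichever differs from the outgroup's state, so for V, VI the derived state is 'no', and for the remaining characters it is 'yes'.
I (derived state 'yes') is shared by Delta, Epsilon, Gamma, and Zeta — a synapomorphy uniting that clade.
II (derived state 'yes') is shared by Delta, Gamma, and Zeta — a synapomorphy uniting that clade.
III: derived state 'yes' in Alpha, Delta, Epsilon, Gamma, and Zeta only — synapomorphy for {Alpha, Delta, Epsilon, Gamma, Zeta}.
IV (derived state 'yes') is unique to Beta (autapomorphy; uninformative for grouping).
Only Delta and Zeta show the derived state 'no' for V, supporting them as a clade.
All ingroup taxa share the derived state 'no' for VI; it defines the ingroup but does not resolve relationships within it.
VII (derived state 'yes') is unique to Zeta (autapomorphy; uninformative for grouping).
VIII groups Alpha and Delta, which is incompatible with the clades supported by the remaining characters; treating it as convergent (homoplasy) costs fewer steps than any alternative tree.
Most parsimonious ingroup topology: ((Alpha,(Epsilon,((Delta,Zeta),Gamma))),Beta).
Changes per character on this tree: I: 1; II: 1; III: 1; IV: 1; V: 1; VI: 1; VII: 1; VIII: 2.
Total = 9.

9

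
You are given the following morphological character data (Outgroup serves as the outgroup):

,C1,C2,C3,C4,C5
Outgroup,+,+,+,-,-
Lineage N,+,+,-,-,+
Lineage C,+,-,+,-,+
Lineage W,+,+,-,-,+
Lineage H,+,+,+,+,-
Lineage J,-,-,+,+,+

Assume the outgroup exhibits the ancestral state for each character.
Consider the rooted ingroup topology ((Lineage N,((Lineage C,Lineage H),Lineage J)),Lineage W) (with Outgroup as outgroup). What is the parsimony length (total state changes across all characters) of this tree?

Map each character onto ((Lineage N,((Lineage C,Lineage H),Lineage J)),Lineage W) (rooted by Outgroup) and count the minimum state changes it requires (Fitch parsimony):
C1: 1; C2: 2; C3: 2; C4: 2; C5: 2.
Total tree length = 9.

9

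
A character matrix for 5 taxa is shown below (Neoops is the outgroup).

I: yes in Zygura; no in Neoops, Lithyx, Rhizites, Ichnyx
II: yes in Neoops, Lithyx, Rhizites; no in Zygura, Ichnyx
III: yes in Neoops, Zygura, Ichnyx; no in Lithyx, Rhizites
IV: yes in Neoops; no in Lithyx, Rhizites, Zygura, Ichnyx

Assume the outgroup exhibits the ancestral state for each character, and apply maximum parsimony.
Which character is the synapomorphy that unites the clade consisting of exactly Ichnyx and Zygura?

Character polarity is set by the outgroup: the derived state is whichever differs from the outgroup's state, so for II, III, IV the derived state is 'no', and for the remaining characters it is 'yes'.
I (derived state 'yes') is unique to Zygura (autapomorphy; uninformative for grouping).
II: derived state 'no' in Ichnyx and Zygura only — synapomorphy for {Ichnyx, Zygura}.
III: derived state 'no' in Lithyx and Rhizites only — synapomorphy for {Lithyx, Rhizites}.
All ingroup taxa share the derived state 'no' for IV; it defines the ingroup but does not resolve relationships within it.
Most parsimonious ingroup topology: ((Lithyx,Rhizites),(Zygura,Ichnyx)).
The clade {Ichnyx, Zygura} is supported by II: its derived state 'no' occurs in exactly those taxa and in no other taxon (including the outgroup).

II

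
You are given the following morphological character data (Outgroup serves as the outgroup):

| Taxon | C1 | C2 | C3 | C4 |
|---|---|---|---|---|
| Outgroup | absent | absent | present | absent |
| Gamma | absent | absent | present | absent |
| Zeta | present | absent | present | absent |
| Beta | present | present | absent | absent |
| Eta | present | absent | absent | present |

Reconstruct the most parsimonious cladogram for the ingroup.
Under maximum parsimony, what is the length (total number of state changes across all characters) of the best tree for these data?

Character polarity is set by the outgroup: the derived state is whichever differs from the outgroup's state, so for C3 the derived state is 'absent', and for the remaining characters it is 'present'.
C1: derived state 'present' in Beta, Eta, and Zeta only — synapomorphy for {Beta, Eta, Zeta}.
C2: derived state 'present' in Beta only — an autapomorphy, so it tells us nothing about relationships among taxa.
C3 (derived state 'absent') is shared by Beta and Eta — a synapomorphy uniting that clade.
C4 (derived state 'present') is unique to Eta (autapomorphy; uninformative for grouping).
Most parsimonious ingroup topology: (Gamma,(Zeta,(Beta,Eta))).
Changes per character on this tree: C1: 1; C2: 1; C3: 1; C4: 1.
Total = 4.

4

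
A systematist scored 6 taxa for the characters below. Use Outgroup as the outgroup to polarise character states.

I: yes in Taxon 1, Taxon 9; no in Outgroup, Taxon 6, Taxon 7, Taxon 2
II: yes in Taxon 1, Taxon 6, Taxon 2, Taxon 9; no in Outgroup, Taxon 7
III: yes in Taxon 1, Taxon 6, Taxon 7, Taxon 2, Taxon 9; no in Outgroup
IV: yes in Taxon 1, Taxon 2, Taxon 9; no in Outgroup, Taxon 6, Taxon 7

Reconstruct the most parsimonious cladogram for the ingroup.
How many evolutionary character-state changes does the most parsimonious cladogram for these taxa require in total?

The outgroup has state 'no' for every character, so 'yes' is the derived state throughout.
Only Taxon 1 and Taxon 9 show the derived state 'yes' for I, supporting them as a clade.
Only Taxon 1, Taxon 2, Taxon 6, and Taxon 9 show the derived state 'yes' for II, supporting them as a clade.
All ingroup taxa share the derived state 'yes' for III; it defines the ingroup but does not resolve relationships within it.
Only Taxon 1, Taxon 2, and Taxon 9 show the derived state 'yes' for IV, supporting them as a clade.
Most parsimonious ingroup topology: ((((Taxon 1,Taxon 9),Taxon 2),Taxon 6),Taxon 7).
Changes per character on this tree: I: 1; II: 1; III: 1; IV: 1.
Total = 4.

4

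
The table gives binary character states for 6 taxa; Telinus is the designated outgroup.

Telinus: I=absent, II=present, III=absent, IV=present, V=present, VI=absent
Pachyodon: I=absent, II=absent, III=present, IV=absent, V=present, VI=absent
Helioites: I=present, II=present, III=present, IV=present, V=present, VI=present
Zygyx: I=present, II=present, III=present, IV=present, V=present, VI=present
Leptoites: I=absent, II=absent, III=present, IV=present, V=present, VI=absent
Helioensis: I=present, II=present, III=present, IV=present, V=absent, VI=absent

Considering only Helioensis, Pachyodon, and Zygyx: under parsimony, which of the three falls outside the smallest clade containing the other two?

Character polarity is set by the outgroup: the derived state is whichever differs from the outgroup's state, so for II, IV, V the derived state is 'absent', and for the remaining characters it is 'present'.
I: derived state 'present' in Helioensis, Helioites, and Zygyx only — synapomorphy for {Helioensis, Helioites, Zygyx}.
Only Leptoites and Pachyodon show the derived state 'absent' for II, supporting them as a clade.
All ingroup taxa share the derived state 'present' for III; it defines the ingroup but does not resolve relationships within it.
IV: derived state 'absent' in Pachyodon only — an autapomorphy, so it tells us nothing about relationships among taxa.
V (derived state 'absent') is unique to Helioensis (autapomorphy; uninformative for grouping).
Only Helioites and Zygyx show the derived state 'present' for VI, supporting them as a clade.
Most parsimonious ingroup topology: ((Pachyodon,Leptoites),((Helioites,Zygyx),Helioensis)).
Zygyx and Helioensis share a more recent common ancestor with each other than either does with Pachyodon, so Pachyodon is the least closely related of the three.

Pachyodon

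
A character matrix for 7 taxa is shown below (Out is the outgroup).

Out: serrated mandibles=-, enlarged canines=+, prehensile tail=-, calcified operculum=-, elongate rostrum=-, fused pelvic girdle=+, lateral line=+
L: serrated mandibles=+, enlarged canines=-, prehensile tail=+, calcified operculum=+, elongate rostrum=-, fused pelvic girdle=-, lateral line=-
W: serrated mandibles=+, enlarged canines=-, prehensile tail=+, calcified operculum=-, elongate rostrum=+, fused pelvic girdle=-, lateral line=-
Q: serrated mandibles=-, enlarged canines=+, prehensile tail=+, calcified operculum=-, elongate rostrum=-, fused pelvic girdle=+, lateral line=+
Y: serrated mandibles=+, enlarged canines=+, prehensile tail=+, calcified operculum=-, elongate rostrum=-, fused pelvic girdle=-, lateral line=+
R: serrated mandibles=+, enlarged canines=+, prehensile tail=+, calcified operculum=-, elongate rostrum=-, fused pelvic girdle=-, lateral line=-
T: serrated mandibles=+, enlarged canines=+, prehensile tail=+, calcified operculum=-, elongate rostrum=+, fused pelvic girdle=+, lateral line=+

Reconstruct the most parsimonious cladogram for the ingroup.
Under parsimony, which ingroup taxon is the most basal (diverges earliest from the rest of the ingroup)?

Q

Character polarity is set by the outgroup: the derived state is whichever differs from the outgroup's state, so for enlarged canines, fused pelvic girdle, lateral line the derived state is '-', and for the remaining characters it is '+'.
serrated mandibles: derived state '+' in L, R, T, W, and Y only — synapomorphy for {L, R, T, W, Y}.
Only L and W show the derived state '-' for enlarged canines, supporting them as a clade.
All ingroup taxa share the derived state '+' for prehensile tail; it defines the ingroup but does not resolve relationships within it.
calcified operculum: derived state '+' in L only — an autapomorphy, so it tells us nothing about relationships among taxa.
elongate rostrum (state '+') occurs in T and W but conflicts with the nesting implied by the other characters — most parsimoniously interpreted as homoplasy.
fused pelvic girdle (derived state '-') is shared by L, R, W, and Y — a synapomorphy uniting that clade.
Only L, R, and W show the derived state '-' for lateral line, supporting them as a clade.
Most parsimonious ingroup topology: (((((L,W),R),Y),T),Q).
Q is sister to the clade containing all other ingroup taxa, so it is the earliest-diverging (most basal) ingroup lineage.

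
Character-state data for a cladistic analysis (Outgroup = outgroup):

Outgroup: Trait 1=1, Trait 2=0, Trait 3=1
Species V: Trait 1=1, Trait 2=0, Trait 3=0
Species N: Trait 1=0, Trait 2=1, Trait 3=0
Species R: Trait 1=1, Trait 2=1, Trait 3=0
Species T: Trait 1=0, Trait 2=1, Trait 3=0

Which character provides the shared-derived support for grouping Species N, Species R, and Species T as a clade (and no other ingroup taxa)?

Trait 2

Character polarity is set by the outgroup: the derived state is whichever differs from the outgroup's state, so for Trait 1, Trait 3 the derived state is '0', and for the remaining characters it is '1'.
Trait 1 (derived state '0') is shared by Species N and Species T — a synapomorphy uniting that clade.
Trait 2: derived state '1' in Species N, Species R, and Species T only — synapomorphy for {Species N, Species R, Species T}.
All ingroup taxa share the derived state '0' for Trait 3; it defines the ingroup but does not resolve relationships within it.
Most parsimonious ingroup topology: (Species V,((Species N,Species T),Species R)).
The clade {Species N, Species R, Species T} is supported by Trait 2: its derived state '1' occurs in exactly those taxa and in no other taxon (including the outgroup).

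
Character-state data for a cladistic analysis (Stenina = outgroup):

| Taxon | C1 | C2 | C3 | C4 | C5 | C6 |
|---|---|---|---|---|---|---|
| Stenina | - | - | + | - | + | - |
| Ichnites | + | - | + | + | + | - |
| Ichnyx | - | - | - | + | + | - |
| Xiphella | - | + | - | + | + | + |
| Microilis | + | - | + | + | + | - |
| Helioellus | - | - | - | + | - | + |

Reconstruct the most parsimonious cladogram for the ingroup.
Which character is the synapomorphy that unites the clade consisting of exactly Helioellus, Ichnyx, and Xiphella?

C3

Character polarity is set by the outgroup: the derived state is whichever differs from the outgroup's state, so for C3, C5 the derived state is '-', and for the remaining characters it is '+'.
C1: derived state '+' in Ichnites and Microilis only — synapomorphy for {Ichnites, Microilis}.
C2 (derived state '+') is unique to Xiphella (autapomorphy; uninformative for grouping).
C3 (derived state '-') is shared by Helioellus, Ichnyx, and Xiphella — a synapomorphy uniting that clade.
All ingroup taxa share the derived state '+' for C4; it defines the ingroup but does not resolve relationships within it.
C5 (derived state '-') is unique to Helioellus (autapomorphy; uninformative for grouping).
Only Helioellus and Xiphella show the derived state '+' for C6, supporting them as a clade.
Most parsimonious ingroup topology: ((Ichnites,Microilis),(Ichnyx,(Xiphella,Helioellus))).
The clade {Helioellus, Ichnyx, Xiphella} is supported by C3: its derived state '-' occurs in exactly those taxa and in no other taxon (including the outgroup).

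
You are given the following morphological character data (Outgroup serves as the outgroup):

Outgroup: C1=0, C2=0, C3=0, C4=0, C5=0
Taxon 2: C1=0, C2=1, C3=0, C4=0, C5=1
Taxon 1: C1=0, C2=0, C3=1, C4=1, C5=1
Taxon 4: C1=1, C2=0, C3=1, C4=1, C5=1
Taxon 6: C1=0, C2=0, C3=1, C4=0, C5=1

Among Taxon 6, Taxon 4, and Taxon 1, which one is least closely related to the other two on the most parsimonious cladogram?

The outgroup has state '0' for every character, so '1' is the derived state throughout.
C1: derived state '1' in Taxon 4 only — an autapomorphy, so it tells us nothing about relationships among taxa.
C2: derived state '1' in Taxon 2 only — an autapomorphy, so it tells us nothing about relationships among taxa.
C3: derived state '1' in Taxon 1, Taxon 4, and Taxon 6 only — synapomorphy for {Taxon 1, Taxon 4, Taxon 6}.
Only Taxon 1 and Taxon 4 show the derived state '1' for C4, supporting them as a clade.
All ingroup taxa share the derived state '1' for C5; it defines the ingroup but does not resolve relationships within it.
Most parsimonious ingroup topology: (Taxon 2,((Taxon 1,Taxon 4),Taxon 6)).
Taxon 1 and Taxon 4 share a more recent common ancestor with each other than either does with Taxon 6, so Taxon 6 is the least closely related of the three.

Taxon 6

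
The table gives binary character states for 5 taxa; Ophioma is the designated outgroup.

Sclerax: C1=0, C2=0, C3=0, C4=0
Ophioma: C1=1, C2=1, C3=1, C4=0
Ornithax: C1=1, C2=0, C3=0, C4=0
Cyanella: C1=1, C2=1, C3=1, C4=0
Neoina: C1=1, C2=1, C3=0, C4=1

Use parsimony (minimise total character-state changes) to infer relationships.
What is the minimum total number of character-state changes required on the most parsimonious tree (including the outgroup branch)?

Character polarity is set by the outgroup: the derived state is whichever differs from the outgroup's state, so for C1, C2, C3 the derived state is '0', and for the remaining characters it is '1'.
C1: derived state '0' in Sclerax only — an autapomorphy, so it tells us nothing about relationships among taxa.
C2: derived state '0' in Ornithax and Sclerax only — synapomorphy for {Ornithax, Sclerax}.
Only Neoina, Ornithax, and Sclerax show the derived state '0' for C3, supporting them as a clade.
C4: derived state '1' in Neoina only — an autapomorphy, so it tells us nothing about relationships among taxa.
Most parsimonious ingroup topology: ((Neoina,(Sclerax,Ornithax)),Cyanella).
Changes per character on this tree: C1: 1; C2: 1; C3: 1; C4: 1.
Total = 4.

4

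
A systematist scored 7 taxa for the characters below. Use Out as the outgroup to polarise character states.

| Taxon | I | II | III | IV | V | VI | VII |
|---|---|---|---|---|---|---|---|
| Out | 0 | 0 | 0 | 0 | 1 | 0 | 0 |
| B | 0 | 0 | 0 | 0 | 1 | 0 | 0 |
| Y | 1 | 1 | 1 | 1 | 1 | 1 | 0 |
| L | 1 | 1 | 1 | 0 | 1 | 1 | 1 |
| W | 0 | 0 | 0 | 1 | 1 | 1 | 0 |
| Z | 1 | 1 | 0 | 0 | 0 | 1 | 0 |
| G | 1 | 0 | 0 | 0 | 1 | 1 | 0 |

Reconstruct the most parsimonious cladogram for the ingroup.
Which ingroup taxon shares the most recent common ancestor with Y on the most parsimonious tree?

Character polarity is set by the outgroup: the derived state is whichever differs from the outgroup's state, so for V the derived state is '0', and for the remaining characters it is '1'.
Only G, L, Y, and Z show the derived state '1' for I, supporting them as a clade.
Only L, Y, and Z show the derived state '1' for II, supporting them as a clade.
III: derived state '1' in L and Y only — synapomorphy for {L, Y}.
IV groups W and Y, which is incompatible with the clades supported by the remaining characters; treating it as convergent (homoplasy) costs fewer steps than any alternative tree.
V (derived state '0') is unique to Z (autapomorphy; uninformative for grouping).
Only G, L, W, Y, and Z show the derived state '1' for VI, supporting them as a clade.
VII: derived state '1' in L only — an autapomorphy, so it tells us nothing about relationships among taxa.
Most parsimonious ingroup topology: (B,((((Y,L),Z),G),W)).
Y and L form a cherry on this tree, so they are sister taxa.

L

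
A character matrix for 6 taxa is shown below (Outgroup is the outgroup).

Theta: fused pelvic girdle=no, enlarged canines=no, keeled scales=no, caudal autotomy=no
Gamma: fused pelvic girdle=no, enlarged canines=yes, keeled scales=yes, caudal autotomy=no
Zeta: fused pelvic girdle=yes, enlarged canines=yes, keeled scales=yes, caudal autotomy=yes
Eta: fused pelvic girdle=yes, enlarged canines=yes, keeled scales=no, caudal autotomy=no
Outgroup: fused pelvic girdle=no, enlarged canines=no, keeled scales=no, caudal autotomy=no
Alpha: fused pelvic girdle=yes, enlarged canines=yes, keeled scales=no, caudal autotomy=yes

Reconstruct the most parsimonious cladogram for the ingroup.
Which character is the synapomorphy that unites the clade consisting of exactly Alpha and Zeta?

The outgroup has state 'no' for every character, so 'yes' is the derived state throughout.
fused pelvic girdle (derived state 'yes') is shared by Alpha, Eta, and Zeta — a synapomorphy uniting that clade.
enlarged canines (derived state 'yes') is shared by Alpha, Eta, Gamma, and Zeta — a synapomorphy uniting that clade.
keeled scales groups Gamma and Zeta, which is incompatible with the clades supported by the remaining characters; treating it as convergent (homoplasy) costs fewer steps than any alternative tree.
caudal autotomy (derived state 'yes') is shared by Alpha and Zeta — a synapomorphy uniting that clade.
Most parsimonious ingroup topology: ((((Alpha,Zeta),Eta),Gamma),Theta).
The clade {Alpha, Zeta} is supported by caudal autotomy: its derived state 'yes' occurs in exactly those taxa and in no other taxon (including the outgroup).

caudal autotomy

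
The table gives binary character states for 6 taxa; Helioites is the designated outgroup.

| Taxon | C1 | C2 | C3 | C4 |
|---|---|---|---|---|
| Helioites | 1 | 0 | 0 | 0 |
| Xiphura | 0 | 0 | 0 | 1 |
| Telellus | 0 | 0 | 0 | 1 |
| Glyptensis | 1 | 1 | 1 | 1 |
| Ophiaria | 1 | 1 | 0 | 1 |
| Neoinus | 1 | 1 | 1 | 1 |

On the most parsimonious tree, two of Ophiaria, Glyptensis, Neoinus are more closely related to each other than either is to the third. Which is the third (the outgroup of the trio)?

Ophiaria

Character polarity is set by the outgroup: the derived state is whichever differs from the outgroup's state, so for C1 the derived state is '0', and for the remaining characters it is '1'.
C1 (derived state '0') is shared by Telellus and Xiphura — a synapomorphy uniting that clade.
C2 (derived state '1') is shared by Glyptensis, Neoinus, and Ophiaria — a synapomorphy uniting that clade.
Only Glyptensis and Neoinus show the derived state '1' for C3, supporting them as a clade.
C4 (derived state '1') is shared by all ingroup taxa — unites the whole ingroup.
Most parsimonious ingroup topology: ((Xiphura,Telellus),((Glyptensis,Neoinus),Ophiaria)).
Neoinus and Glyptensis share a more recent common ancestor with each other than either does with Ophiaria, so Ophiaria is the least closely related of the three.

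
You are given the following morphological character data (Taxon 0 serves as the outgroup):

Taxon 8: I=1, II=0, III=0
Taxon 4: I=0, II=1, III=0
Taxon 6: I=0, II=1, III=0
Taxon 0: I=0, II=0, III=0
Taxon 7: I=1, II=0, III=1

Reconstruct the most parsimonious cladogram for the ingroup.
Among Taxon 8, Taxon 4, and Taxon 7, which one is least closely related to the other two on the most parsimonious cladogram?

The outgroup has state '0' for every character, so '1' is the derived state throughout.
I: derived state '1' in Taxon 7 and Taxon 8 only — synapomorphy for {Taxon 7, Taxon 8}.
II (derived state '1') is shared by Taxon 4 and Taxon 6 — a synapomorphy uniting that clade.
III (derived state '1') is unique to Taxon 7 (autapomorphy; uninformative for grouping).
Most parsimonious ingroup topology: ((Taxon 6,Taxon 4),(Taxon 7,Taxon 8)).
Taxon 7 and Taxon 8 share a more recent common ancestor with each other than either does with Taxon 4, so Taxon 4 is the least closely related of the three.

Taxon 4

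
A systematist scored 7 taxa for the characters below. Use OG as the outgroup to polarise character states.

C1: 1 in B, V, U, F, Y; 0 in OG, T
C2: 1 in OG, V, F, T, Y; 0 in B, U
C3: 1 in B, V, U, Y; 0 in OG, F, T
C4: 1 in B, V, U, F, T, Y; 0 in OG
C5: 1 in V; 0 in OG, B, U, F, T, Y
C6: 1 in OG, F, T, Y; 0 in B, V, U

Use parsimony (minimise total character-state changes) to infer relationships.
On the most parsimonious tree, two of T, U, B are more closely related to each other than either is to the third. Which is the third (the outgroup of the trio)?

Character polarity is set by the outgroup: the derived state is whichever differs from the outgroup's state, so for C2, C6 the derived state is '0', and for the remaining characters it is '1'.
Only B, F, U, V, and Y show the derived state '1' for C1, supporting them as a clade.
C2 (derived state '0') is shared by B and U — a synapomorphy uniting that clade.
C3: derived state '1' in B, U, V, and Y only — synapomorphy for {B, U, V, Y}.
C4 (derived state '1') is shared by all ingroup taxa — unites the whole ingroup.
C5: derived state '1' in V only — an autapomorphy, so it tells us nothing about relationships among taxa.
C6: derived state '0' in B, U, and V only — synapomorphy for {B, U, V}.
Most parsimonious ingroup topology: (((((B,U),V),Y),F),T).
B and U share a more recent common ancestor with each other than either does with T, so T is the least closely related of the three.

T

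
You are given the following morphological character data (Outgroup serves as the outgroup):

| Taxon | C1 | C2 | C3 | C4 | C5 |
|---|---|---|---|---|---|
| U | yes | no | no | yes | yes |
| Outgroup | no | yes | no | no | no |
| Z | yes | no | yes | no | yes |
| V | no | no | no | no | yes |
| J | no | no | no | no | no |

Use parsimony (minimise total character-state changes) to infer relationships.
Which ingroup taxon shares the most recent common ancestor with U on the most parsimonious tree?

Character polarity is set by the outgroup: the derived state is whichever differs from the outgroup's state, so for C2 the derived state is 'no', and for the remaining characters it is 'yes'.
Only U and Z show the derived state 'yes' for C1, supporting them as a clade.
All ingroup taxa share the derived state 'no' for C2; it defines the ingroup but does not resolve relationships within it.
C3 (derived state 'yes') is unique to Z (autapomorphy; uninformative for grouping).
C4: derived state 'yes' in U only — an autapomorphy, so it tells us nothing about relationships among taxa.
C5: derived state 'yes' in U, V, and Z only — synapomorphy for {U, V, Z}.
Most parsimonious ingroup topology: (J,((U,Z),V)).
U and Z form a cherry on this tree, so they are sister taxa.

Z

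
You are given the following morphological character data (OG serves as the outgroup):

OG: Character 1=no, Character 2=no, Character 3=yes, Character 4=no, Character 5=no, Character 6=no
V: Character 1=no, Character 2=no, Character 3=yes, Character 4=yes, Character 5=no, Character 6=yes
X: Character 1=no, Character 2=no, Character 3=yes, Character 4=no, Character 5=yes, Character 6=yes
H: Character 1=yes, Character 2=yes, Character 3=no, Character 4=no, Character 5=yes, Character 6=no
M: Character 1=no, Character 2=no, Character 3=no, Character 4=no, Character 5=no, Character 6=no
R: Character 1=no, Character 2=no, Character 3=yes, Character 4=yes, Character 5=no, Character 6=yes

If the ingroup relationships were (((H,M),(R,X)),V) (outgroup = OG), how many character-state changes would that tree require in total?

9

Map each character onto (((H,M),(R,X)),V) (rooted by OG) and count the minimum state changes it requires (Fitch parsimony):
Character 1: 1; Character 2: 1; Character 3: 1; Character 4: 2; Character 5: 2; Character 6: 2.
Total tree length = 9.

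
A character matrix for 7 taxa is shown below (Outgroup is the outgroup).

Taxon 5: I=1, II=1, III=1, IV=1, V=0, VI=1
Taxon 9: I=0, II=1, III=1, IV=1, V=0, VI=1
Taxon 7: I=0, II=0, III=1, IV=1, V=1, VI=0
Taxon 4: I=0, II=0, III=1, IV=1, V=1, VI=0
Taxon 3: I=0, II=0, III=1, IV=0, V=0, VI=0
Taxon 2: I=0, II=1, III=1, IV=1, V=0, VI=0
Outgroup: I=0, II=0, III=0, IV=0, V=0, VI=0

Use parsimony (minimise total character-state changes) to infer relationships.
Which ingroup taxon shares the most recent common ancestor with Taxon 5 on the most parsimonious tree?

The outgroup has state '0' for every character, so '1' is the derived state throughout.
I: derived state '1' in Taxon 5 only — an autapomorphy, so it tells us nothing about relationships among taxa.
II (derived state '1') is shared by Taxon 2, Taxon 5, and Taxon 9 — a synapomorphy uniting that clade.
All ingroup taxa share the derived state '1' for III; it defines the ingroup but does not resolve relationships within it.
IV (derived state '1') is shared by Taxon 2, Taxon 4, Taxon 5, Taxon 7, and Taxon 9 — a synapomorphy uniting that clade.
V (derived state '1') is shared by Taxon 4 and Taxon 7 — a synapomorphy uniting that clade.
VI: derived state '1' in Taxon 5 and Taxon 9 only — synapomorphy for {Taxon 5, Taxon 9}.
Most parsimonious ingroup topology: (((Taxon 7,Taxon 4),(Taxon 2,(Taxon 5,Taxon 9))),Taxon 3).
Taxon 5 and Taxon 9 form a cherry on this tree, so they are sister taxa.

Taxon 9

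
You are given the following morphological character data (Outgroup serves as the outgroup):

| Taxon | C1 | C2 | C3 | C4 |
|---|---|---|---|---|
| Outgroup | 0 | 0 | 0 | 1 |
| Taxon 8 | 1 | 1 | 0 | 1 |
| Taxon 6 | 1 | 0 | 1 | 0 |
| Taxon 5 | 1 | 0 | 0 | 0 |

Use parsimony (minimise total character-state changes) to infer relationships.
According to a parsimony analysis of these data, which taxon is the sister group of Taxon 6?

Taxon 5

Character polarity is set by the outgroup: the derived state is whichever differs from the outgroup's state, so for C4 the derived state is '0', and for the remaining characters it is '1'.
C1 (derived state '1') is shared by all ingroup taxa — unites the whole ingroup.
C2 (derived state '1') is unique to Taxon 8 (autapomorphy; uninformative for grouping).
C3 (derived state '1') is unique to Taxon 6 (autapomorphy; uninformative for grouping).
C4: derived state '0' in Taxon 5 and Taxon 6 only — synapomorphy for {Taxon 5, Taxon 6}.
Most parsimonious ingroup topology: ((Taxon 6,Taxon 5),Taxon 8).
Taxon 6 and Taxon 5 form a cherry on this tree, so they are sister taxa.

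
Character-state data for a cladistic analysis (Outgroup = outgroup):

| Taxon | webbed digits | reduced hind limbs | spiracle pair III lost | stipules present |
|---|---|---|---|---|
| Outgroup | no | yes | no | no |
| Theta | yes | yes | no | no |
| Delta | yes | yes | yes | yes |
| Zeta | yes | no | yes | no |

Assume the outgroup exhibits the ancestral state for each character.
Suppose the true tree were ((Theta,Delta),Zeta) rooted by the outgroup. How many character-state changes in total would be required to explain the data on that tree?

5

Map each character onto ((Theta,Delta),Zeta) (rooted by Outgroup) and count the minimum state changes it requires (Fitch parsimony):
webbed digits: 1; reduced hind limbs: 1; spiracle pair III lost: 2; stipules present: 1.
Total tree length = 5.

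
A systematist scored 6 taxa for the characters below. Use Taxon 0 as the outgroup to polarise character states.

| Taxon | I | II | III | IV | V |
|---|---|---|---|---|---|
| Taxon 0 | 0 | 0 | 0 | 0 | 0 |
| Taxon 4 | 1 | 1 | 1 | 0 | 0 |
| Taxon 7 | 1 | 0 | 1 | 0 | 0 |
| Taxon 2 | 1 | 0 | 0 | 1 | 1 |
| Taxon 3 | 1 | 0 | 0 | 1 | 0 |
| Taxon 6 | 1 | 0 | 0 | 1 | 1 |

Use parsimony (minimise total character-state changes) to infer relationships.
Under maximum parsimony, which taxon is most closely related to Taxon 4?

Taxon 7

The outgroup has state '0' for every character, so '1' is the derived state throughout.
I (derived state '1') is shared by all ingroup taxa — unites the whole ingroup.
II (derived state '1') is unique to Taxon 4 (autapomorphy; uninformative for grouping).
Only Taxon 4 and Taxon 7 show the derived state '1' for III, supporting them as a clade.
Only Taxon 2, Taxon 3, and Taxon 6 show the derived state '1' for IV, supporting them as a clade.
Only Taxon 2 and Taxon 6 show the derived state '1' for V, supporting them as a clade.
Most parsimonious ingroup topology: ((Taxon 4,Taxon 7),((Taxon 2,Taxon 6),Taxon 3)).
Taxon 4 and Taxon 7 form a cherry on this tree, so they are sister taxa.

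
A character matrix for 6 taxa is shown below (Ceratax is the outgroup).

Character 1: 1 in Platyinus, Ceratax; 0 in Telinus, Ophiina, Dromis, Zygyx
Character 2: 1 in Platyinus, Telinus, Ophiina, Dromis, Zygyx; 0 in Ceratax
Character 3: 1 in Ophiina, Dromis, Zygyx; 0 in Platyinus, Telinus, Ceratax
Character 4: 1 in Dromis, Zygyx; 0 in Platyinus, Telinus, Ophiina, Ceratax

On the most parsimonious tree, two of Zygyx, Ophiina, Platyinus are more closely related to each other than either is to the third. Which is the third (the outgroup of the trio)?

Character polarity is set by the outgroup: the derived state is whichever differs from the outgroup's state, so for Character 1 the derived state is '0', and for the remaining characters it is '1'.
Only Dromis, Ophiina, Telinus, and Zygyx show the derived state '0' for Character 1, supporting them as a clade.
All ingroup taxa share the derived state '1' for Character 2; it defines the ingroup but does not resolve relationships within it.
Character 3: derived state '1' in Dromis, Ophiina, and Zygyx only — synapomorphy for {Dromis, Ophiina, Zygyx}.
Only Dromis and Zygyx show the derived state '1' for Character 4, supporting them as a clade.
Most parsimonious ingroup topology: ((((Zygyx,Dromis),Ophiina),Telinus),Platyinus).
Zygyx and Ophiina share a more recent common ancestor with each other than either does with Platyinus, so Platyinus is the least closely related of the three.

Platyinus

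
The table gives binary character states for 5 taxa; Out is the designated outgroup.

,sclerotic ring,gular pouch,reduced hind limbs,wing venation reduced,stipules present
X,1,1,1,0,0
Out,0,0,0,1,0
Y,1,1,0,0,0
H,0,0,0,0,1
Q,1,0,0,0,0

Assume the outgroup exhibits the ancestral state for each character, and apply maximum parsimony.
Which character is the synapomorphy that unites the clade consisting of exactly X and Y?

gular pouch

Character polarity is set by the outgroup: the derived state is whichever differs from the outgroup's state, so for wing venation reduced the derived state is '0', and for the remaining characters it is '1'.
sclerotic ring (derived state '1') is shared by Q, X, and Y — a synapomorphy uniting that clade.
gular pouch: derived state '1' in X and Y only — synapomorphy for {X, Y}.
reduced hind limbs (derived state '1') is unique to X (autapomorphy; uninformative for grouping).
All ingroup taxa share the derived state '0' for wing venation reduced; it defines the ingroup but does not resolve relationships within it.
stipules present (derived state '1') is unique to H (autapomorphy; uninformative for grouping).
Most parsimonious ingroup topology: (((X,Y),Q),H).
The clade {X, Y} is supported by gular pouch: its derived state '1' occurs in exactly those taxa and in no other taxon (including the outgroup).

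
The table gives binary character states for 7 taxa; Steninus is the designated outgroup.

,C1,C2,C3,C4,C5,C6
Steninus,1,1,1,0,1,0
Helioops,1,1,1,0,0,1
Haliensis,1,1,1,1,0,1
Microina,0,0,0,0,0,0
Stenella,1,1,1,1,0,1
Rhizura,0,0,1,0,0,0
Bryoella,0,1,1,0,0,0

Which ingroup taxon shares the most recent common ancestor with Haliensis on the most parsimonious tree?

Stenella

Character polarity is set by the outgroup: the derived state is whichever differs from the outgroup's state, so for C1, C2, C3, C5 the derived state is '0', and for the remaining characters it is '1'.
C1: derived state '0' in Bryoella, Microina, and Rhizura only — synapomorphy for {Bryoella, Microina, Rhizura}.
Only Microina and Rhizura show the derived state '0' for C2, supporting them as a clade.
C3: derived state '0' in Microina only — an autapomorphy, so it tells us nothing about relationships among taxa.
Only Haliensis and Stenella show the derived state '1' for C4, supporting them as a clade.
C5 (derived state '0') is shared by all ingroup taxa — unites the whole ingroup.
C6: derived state '1' in Haliensis, Helioops, and Stenella only — synapomorphy for {Haliensis, Helioops, Stenella}.
Most parsimonious ingroup topology: ((Helioops,(Haliensis,Stenella)),((Microina,Rhizura),Bryoella)).
Haliensis and Stenella form a cherry on this tree, so they are sister taxa.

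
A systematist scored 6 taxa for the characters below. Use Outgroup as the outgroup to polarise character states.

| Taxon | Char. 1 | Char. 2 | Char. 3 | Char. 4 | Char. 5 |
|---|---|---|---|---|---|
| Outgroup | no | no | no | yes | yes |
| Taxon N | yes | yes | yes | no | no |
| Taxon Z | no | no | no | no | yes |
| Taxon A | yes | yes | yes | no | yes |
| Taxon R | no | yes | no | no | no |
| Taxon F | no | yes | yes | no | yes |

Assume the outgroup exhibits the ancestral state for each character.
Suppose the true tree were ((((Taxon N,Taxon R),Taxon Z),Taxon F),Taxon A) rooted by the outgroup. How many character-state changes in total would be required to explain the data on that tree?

Map each character onto ((((Taxon N,Taxon R),Taxon Z),Taxon F),Taxon A) (rooted by Outgroup) and count the minimum state changes it requires (Fitch parsimony):
Char. 1: 2; Char. 2: 2; Char. 3: 3; Char. 4: 1; Char. 5: 1.
Total tree length = 9.

9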